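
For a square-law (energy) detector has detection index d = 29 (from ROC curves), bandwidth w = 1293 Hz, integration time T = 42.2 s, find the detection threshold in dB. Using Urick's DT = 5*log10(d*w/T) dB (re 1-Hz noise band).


DT = 5*log10(d*w/T) = 5*log10(29 * 1293 / 42.2) = 5*log10(888.55) = 14.74

14.74 dB


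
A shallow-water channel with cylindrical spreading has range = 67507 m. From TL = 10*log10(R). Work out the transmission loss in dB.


TL = 10*log10(67507) = 48.29

48.29 dB


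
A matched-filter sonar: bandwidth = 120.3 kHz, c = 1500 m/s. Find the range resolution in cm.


dR = c/(2*BW) = 1500 / (2 * 120.3e3) = 0.0062 m = 0.62 cm

0.62 cm


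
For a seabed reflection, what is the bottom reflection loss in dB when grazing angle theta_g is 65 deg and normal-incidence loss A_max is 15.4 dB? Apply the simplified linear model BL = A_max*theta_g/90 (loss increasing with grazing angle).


BL = A_max * theta_g / 90 = 15.4 * 65 / 90 = 11.12

11.12 dB


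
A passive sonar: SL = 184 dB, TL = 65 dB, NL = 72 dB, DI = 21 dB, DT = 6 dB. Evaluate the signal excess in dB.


62 dB


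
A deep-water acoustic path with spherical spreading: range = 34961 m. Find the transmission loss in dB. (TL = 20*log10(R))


90.87 dB


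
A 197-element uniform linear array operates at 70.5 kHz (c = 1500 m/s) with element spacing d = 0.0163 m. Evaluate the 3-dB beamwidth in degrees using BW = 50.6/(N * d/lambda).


Step 1: lambda = 1500/70500 = 0.02128 m
Step 2: d/lambda = 0.0163/0.02128 = 0.766
Step 3: BW = 50.6/(N * d/lambda) = 50.6/(197 * 0.766) = 0.34

0.34 deg


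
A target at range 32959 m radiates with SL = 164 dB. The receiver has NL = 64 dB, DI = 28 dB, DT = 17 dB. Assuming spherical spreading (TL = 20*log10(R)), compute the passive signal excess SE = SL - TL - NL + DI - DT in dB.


20.64 dB


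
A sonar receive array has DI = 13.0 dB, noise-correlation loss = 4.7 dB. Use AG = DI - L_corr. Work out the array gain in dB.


AG = DI - L_corr = 13.0 - 4.7 = 8.3

8.3 dB


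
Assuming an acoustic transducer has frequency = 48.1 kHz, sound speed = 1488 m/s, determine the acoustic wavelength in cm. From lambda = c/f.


lambda = c/f = 1488 / 48100 = 0.0309 m = 3.09 cm

3.09 cm


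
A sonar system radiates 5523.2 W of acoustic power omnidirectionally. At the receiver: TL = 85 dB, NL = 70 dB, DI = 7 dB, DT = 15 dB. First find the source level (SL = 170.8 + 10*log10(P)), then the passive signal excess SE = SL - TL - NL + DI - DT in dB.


Step 1: SL = 170.8 + 10*log10(5523.2) = 208.22 dB
Step 2: SE = SL - TL - NL + DI - DT = 208.22 - 85 - 70 + 7 - 15 = 45.22

45.22 dB


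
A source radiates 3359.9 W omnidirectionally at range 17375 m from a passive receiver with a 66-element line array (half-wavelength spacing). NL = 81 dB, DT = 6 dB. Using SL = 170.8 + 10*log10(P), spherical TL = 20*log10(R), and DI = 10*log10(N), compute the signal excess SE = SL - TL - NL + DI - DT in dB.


52.46 dB


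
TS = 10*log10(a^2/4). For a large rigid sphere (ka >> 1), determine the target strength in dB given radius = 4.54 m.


TS = 10*log10(4.54^2 / 4) = 10*log10(5.1529) = 7.12

7.12 dB


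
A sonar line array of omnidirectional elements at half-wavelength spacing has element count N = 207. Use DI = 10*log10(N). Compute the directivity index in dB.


DI = 10*log10(207) = 23.16

23.16 dB


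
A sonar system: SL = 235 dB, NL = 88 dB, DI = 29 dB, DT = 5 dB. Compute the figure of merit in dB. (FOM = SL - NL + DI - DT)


FOM = SL - NL + DI - DT = 235 - 88 + 29 - 5 = 171

171 dB


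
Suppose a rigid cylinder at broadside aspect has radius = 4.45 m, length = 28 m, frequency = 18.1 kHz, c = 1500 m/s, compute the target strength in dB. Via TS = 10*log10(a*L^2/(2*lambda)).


lambda = 1500/18100 = 0.08287 m
TS = 10*log10(4.45*28^2/(2*0.08287)) = 43.23

43.23 dB


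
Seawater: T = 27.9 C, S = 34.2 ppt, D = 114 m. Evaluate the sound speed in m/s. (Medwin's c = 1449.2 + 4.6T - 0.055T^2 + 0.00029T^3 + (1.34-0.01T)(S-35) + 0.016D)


1542.0 m/s


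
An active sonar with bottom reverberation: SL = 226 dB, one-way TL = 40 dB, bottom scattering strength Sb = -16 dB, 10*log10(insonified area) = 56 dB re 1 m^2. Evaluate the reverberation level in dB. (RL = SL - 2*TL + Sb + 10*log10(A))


186 dB


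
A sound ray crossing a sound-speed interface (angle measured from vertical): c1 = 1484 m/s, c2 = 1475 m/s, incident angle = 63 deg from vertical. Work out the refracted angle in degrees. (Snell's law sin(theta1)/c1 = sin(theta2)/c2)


62.33 deg


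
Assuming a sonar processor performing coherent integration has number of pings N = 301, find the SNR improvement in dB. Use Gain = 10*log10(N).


24.79 dB


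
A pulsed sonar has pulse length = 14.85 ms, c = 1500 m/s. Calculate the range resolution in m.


dR = c*tau/2 = 1500 * 14.85e-3 / 2 = 11.1375

11.1375 m


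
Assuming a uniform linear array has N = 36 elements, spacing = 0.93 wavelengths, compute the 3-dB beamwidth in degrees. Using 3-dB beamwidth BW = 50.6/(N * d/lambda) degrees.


BW = 50.6 / (36 * 0.93) = 50.6 / 33.48 = 1.51

1.51 deg


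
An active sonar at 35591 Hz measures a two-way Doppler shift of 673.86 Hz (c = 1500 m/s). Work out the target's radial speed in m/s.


From fd = 2*f*v/c, v = c*fd/(2*f) = 1500 * 673.86 / (2*35591) = 14.2

14.2 m/s


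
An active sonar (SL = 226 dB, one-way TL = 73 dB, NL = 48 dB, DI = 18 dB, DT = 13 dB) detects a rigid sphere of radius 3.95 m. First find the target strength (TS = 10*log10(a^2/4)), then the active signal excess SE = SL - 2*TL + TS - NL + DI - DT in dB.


Step 1: TS = 10*log10(3.95^2/4) = 5.91 dB
Step 2: SE = SL - 2*TL + TS - NL + DI - DT = 226 - 2*73 + (5.91) - 48 + 18 - 13 = 42.91

42.91 dB


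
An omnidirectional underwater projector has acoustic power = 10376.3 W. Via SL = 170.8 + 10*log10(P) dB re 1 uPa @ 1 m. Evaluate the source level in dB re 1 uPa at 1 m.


210.96 dB


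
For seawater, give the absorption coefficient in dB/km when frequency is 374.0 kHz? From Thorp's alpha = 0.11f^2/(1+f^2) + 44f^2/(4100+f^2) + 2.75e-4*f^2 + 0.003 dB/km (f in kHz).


f^2 = 139876.0
alpha = 0.11*139876.0/(1+139876.0) + 44*139876.0/(4100+139876.0) + 2.75e-4*139876.0 + 0.003 = 81.326

81.326 dB/km


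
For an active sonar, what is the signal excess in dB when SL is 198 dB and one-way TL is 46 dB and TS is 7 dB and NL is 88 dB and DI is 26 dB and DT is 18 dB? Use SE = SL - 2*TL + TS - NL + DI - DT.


SE = SL - 2*TL + TS - NL + DI - DT = 198 - 2*46 + (7) - 88 + 26 - 18 = 33

33 dB


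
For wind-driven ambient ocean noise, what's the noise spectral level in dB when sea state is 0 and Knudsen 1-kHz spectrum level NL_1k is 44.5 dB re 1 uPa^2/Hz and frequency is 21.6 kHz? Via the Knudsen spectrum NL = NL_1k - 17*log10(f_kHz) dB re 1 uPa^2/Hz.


21.81 dB


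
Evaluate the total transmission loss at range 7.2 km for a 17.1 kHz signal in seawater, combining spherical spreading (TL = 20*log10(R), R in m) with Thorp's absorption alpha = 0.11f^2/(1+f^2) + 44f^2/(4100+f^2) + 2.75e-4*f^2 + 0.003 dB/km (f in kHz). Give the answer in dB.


Step 1 (Thorp): alpha = 0.11*292.41/(1+292.41) + 44*292.41/(4100+292.41) + 2.75e-4*292.41 + 0.003 = 3.1222 dB/km
Step 2: TL_spread = 20*log10(7200) = 77.15 dB
Step 3: TL_abs = alpha*R = 3.1222 * 7.2 = 22.48 dB
Step 4: TL_total = 77.15 + 22.48 = 99.63

99.63 dB


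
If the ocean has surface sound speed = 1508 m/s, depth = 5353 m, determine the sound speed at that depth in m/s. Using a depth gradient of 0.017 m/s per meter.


c = 1508 + 0.017 * 5353 = 1599.001

1599.001 m/s


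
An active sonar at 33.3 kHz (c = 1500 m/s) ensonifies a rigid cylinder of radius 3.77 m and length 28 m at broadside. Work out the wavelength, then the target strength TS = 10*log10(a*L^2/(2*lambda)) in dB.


Step 1: lambda = c/f = 1500/33300 = 0.04505 m
Step 2: TS = 10*log10(a*L^2/(2*lambda)) = 10*log10(3.77*28^2/(2*0.04505)) = 45.16

45.16 dB


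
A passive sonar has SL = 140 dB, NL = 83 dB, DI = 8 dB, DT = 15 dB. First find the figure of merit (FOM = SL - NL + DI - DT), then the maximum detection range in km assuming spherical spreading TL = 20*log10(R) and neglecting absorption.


Step 1: FOM = SL - NL + DI - DT = 140 - 83 + 8 - 15 = 50 dB
Step 2: at max range FOM = TL = 20*log10(R), so R = 10^(50/20) = 316.23 m = 0.32 km

0.32 km


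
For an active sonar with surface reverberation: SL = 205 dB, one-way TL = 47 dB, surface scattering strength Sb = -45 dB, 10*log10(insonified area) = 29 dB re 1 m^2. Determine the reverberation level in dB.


95 dB


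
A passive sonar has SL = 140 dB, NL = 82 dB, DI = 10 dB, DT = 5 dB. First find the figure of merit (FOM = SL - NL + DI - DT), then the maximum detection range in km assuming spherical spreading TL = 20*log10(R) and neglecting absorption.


Step 1: FOM = SL - NL + DI - DT = 140 - 82 + 10 - 5 = 63 dB
Step 2: at max range FOM = TL = 20*log10(R), so R = 10^(63/20) = 1412.54 m = 1.41 km

1.41 km


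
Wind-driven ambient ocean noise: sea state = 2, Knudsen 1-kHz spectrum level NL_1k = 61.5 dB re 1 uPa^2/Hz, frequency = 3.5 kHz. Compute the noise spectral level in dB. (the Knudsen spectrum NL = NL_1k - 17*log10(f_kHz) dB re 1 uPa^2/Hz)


NL = NL_1k - 17*log10(f_kHz) = 61.5 - 17*log10(3.5) = 61.5 - (9.25) = 52.25

52.25 dB


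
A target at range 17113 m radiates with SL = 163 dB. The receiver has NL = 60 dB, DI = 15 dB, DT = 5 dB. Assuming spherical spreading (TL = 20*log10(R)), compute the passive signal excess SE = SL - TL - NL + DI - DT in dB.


28.33 dB


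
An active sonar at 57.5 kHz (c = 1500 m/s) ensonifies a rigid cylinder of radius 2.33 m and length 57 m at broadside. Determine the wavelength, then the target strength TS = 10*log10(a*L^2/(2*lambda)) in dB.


Step 1: lambda = c/f = 1500/57500 = 0.02609 m
Step 2: TS = 10*log10(a*L^2/(2*lambda)) = 10*log10(2.33*57^2/(2*0.02609)) = 51.62

51.62 dB


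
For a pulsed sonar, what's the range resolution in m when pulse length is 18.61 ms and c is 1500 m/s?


dR = c*tau/2 = 1500 * 18.61e-3 / 2 = 13.9575

13.9575 m


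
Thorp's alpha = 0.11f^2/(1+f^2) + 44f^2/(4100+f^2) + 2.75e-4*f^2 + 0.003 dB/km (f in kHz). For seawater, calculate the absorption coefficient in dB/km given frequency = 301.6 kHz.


f^2 = 90962.56
alpha = 0.11*90962.56/(1+90962.56) + 44*90962.56/(4100+90962.56) + 2.75e-4*90962.56 + 0.003 = 67.23

67.23 dB/km


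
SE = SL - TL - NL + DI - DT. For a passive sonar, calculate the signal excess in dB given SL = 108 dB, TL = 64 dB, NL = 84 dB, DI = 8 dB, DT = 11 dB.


-43 dB


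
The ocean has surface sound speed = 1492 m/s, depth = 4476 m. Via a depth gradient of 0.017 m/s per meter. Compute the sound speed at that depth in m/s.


1568.092 m/s


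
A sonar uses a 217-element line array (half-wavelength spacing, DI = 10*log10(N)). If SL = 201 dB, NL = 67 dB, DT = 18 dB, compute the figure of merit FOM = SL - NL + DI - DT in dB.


139.36 dB


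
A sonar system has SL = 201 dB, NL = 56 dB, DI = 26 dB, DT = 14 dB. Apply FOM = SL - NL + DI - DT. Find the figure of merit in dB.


FOM = SL - NL + DI - DT = 201 - 56 + 26 - 14 = 157

157 dB


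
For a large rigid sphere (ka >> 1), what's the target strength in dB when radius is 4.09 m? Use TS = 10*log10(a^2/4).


TS = 10*log10(4.09^2 / 4) = 10*log10(4.182025) = 6.21

6.21 dB


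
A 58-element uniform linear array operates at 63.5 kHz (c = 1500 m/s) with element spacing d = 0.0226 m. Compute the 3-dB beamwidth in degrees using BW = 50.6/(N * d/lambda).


Step 1: lambda = 1500/63500 = 0.02362 m
Step 2: d/lambda = 0.0226/0.02362 = 0.9568
Step 3: BW = 50.6/(N * d/lambda) = 50.6/(58 * 0.9568) = 0.91

0.91 deg


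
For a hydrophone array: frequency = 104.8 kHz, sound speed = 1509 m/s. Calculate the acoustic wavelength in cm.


lambda = c/f = 1509 / 104800 = 0.0144 m = 1.44 cm

1.44 cm


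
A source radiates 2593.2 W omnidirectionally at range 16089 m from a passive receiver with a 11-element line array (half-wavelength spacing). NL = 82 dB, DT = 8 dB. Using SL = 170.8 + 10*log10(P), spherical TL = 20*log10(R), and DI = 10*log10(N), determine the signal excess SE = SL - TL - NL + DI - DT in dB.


41.22 dB


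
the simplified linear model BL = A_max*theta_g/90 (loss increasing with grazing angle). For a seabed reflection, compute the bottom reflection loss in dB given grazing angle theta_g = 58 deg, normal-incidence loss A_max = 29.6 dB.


19.08 dB


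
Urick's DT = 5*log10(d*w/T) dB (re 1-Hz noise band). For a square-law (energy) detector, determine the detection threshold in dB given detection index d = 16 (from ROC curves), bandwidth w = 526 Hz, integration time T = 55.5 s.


DT = 5*log10(d*w/T) = 5*log10(16 * 526 / 55.5) = 5*log10(151.64) = 10.9

10.9 dB


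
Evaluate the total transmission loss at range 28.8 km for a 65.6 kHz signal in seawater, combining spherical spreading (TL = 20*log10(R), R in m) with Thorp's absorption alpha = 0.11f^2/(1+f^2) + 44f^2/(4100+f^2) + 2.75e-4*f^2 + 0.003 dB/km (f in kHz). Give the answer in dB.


775.46 dB


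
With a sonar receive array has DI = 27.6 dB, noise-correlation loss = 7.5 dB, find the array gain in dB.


20.1 dB


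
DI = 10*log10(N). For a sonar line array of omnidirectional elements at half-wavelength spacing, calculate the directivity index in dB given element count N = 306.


24.86 dB


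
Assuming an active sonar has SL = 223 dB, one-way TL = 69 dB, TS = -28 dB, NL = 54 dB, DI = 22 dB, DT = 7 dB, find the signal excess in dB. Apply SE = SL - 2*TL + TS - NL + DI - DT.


SE = SL - 2*TL + TS - NL + DI - DT = 223 - 2*69 + (-28) - 54 + 22 - 7 = 18

18 dB


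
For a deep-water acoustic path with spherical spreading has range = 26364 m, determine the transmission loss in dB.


TL = 20*log10(26364) = 88.42

88.42 dB


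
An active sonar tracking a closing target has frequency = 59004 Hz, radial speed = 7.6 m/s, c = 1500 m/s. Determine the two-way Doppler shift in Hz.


fd = 2*f*v/c = 2 * 59004 * 7.6 / 1500 = 597.91

597.91 Hz


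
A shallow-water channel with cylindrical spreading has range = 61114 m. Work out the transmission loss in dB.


TL = 10*log10(61114) = 47.86

47.86 dB


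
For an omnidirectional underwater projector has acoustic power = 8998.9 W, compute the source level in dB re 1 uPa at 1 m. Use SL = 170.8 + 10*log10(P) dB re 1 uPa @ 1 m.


210.34 dB


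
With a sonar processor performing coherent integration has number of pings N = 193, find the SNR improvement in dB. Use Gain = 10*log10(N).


22.86 dB


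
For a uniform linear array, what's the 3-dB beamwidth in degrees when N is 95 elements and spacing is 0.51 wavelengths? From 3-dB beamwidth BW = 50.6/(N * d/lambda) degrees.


BW = 50.6 / (95 * 0.51) = 50.6 / 48.45 = 1.04

1.04 deg


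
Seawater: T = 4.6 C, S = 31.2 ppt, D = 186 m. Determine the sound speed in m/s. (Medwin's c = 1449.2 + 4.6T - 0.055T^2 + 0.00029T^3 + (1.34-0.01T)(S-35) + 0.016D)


c = 1449.2 + 4.6*4.6 - 0.055*4.6^2 + 0.00029*4.6^3 + (1.34 - 0.01*4.6)*(31.2 - 35) + 0.016*186 = 1467.28

1467.28 m/s


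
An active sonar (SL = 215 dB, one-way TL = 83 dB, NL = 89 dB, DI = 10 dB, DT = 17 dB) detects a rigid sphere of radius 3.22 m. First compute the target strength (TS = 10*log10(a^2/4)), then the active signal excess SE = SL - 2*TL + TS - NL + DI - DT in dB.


Step 1: TS = 10*log10(3.22^2/4) = 4.14 dB
Step 2: SE = SL - 2*TL + TS - NL + DI - DT = 215 - 2*83 + (4.14) - 89 + 10 - 17 = -42.86

-42.86 dB


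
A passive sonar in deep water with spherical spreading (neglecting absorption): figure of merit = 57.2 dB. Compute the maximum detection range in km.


0.72 km


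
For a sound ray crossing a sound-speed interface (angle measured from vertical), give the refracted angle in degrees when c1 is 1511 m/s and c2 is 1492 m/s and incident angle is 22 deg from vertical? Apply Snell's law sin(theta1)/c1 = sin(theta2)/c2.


21.71 deg


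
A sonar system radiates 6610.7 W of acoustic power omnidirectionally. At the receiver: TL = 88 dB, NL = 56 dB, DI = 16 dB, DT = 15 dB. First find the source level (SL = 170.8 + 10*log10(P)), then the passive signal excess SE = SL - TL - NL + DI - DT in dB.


Step 1: SL = 170.8 + 10*log10(6610.7) = 209.0 dB
Step 2: SE = SL - TL - NL + DI - DT = 209.0 - 88 - 56 + 16 - 15 = 66.0

66.0 dB


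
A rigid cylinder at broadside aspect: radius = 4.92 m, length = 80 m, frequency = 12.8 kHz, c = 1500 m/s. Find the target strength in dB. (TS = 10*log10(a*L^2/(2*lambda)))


lambda = 1500/12800 = 0.11719 m
TS = 10*log10(4.92*80^2/(2*0.11719)) = 51.28

51.28 dB


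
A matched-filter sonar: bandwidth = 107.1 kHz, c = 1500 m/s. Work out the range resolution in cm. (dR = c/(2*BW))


0.7 cm


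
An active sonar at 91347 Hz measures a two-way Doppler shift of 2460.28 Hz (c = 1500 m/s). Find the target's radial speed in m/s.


20.2 m/s


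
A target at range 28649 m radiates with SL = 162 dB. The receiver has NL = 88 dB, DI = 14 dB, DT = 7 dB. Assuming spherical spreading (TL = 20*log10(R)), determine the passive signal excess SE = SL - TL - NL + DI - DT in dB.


-8.14 dB


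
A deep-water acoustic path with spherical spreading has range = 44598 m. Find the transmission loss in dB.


92.99 dB


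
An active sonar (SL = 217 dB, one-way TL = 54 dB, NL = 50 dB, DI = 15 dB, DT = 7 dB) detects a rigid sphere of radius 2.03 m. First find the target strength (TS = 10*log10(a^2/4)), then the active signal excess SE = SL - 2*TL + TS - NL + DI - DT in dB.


Step 1: TS = 10*log10(2.03^2/4) = 0.13 dB
Step 2: SE = SL - 2*TL + TS - NL + DI - DT = 217 - 2*54 + (0.13) - 50 + 15 - 7 = 67.13

67.13 dB


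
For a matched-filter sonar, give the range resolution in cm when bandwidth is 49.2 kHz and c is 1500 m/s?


1.52 cm


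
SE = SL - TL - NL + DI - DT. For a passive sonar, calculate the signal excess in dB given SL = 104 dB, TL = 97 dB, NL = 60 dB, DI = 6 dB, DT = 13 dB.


-60 dB


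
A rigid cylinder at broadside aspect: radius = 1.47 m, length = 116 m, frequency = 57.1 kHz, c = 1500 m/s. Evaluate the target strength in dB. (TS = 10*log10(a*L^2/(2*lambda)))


lambda = 1500/57100 = 0.02627 m
TS = 10*log10(1.47*116^2/(2*0.02627)) = 55.76

55.76 dB


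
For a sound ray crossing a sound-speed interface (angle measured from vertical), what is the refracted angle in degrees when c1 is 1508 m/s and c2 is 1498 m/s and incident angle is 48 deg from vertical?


sin(theta2) = (c2/c1)*sin(theta1) = (1498/1508)*sin(48 deg) = 0.73822
theta2 = arcsin(0.73822) = 47.58

47.58 deg


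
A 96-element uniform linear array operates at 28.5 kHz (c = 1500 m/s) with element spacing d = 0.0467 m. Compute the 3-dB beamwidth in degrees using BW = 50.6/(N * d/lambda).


Step 1: lambda = 1500/28500 = 0.05263 m
Step 2: d/lambda = 0.0467/0.05263 = 0.8873
Step 3: BW = 50.6/(N * d/lambda) = 50.6/(96 * 0.8873) = 0.59

0.59 deg


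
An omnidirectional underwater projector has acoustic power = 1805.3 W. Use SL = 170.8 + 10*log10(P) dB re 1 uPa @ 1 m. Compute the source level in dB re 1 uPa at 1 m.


203.37 dB


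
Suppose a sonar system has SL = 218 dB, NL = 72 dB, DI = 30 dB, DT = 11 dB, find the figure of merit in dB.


FOM = SL - NL + DI - DT = 218 - 72 + 30 - 11 = 165

165 dB


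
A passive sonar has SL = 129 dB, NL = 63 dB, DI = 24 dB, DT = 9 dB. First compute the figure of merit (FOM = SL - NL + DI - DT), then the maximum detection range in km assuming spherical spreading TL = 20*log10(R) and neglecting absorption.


Step 1: FOM = SL - NL + DI - DT = 129 - 63 + 24 - 9 = 81 dB
Step 2: at max range FOM = TL = 20*log10(R), so R = 10^(81/20) = 11220.18 m = 11.22 km

11.22 km


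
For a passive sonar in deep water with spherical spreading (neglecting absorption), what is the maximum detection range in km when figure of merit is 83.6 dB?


At max range FOM = TL, so 20*log10(R) = 83.6
R = 10^(83.6/20) = 15135.61 m = 15.14 km

15.14 km


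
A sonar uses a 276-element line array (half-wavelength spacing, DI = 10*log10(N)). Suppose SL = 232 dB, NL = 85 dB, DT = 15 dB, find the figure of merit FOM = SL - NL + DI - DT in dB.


Step 1: DI = 10*log10(276) = 24.41 dB
Step 2: FOM = SL - NL + DI - DT = 232 - 85 + 24.41 - 15 = 156.41

156.41 dB


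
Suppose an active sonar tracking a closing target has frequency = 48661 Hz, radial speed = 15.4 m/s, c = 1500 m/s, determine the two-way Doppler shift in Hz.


fd = 2*f*v/c = 2 * 48661 * 15.4 / 1500 = 999.17

999.17 Hz


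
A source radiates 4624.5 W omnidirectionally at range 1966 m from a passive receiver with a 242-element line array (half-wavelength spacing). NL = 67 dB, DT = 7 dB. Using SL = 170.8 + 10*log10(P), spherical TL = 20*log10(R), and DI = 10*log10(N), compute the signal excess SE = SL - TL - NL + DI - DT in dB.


Step 1: SL = 170.8 + 10*log10(4624.5) = 207.45 dB
Step 2: TL = 20*log10(1966) = 65.87 dB
Step 3: DI = 10*log10(242) = 23.84 dB
Step 4: SE = SL - TL - NL + DI - DT = 207.45 - 65.87 - 67 + 23.84 - 7 = 91.42

91.42 dB


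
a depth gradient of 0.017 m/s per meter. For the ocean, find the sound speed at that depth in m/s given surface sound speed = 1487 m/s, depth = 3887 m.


c = 1487 + 0.017 * 3887 = 1553.079

1553.079 m/s


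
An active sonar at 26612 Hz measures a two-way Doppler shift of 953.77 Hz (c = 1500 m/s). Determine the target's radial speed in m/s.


From fd = 2*f*v/c, v = c*fd/(2*f) = 1500 * 953.77 / (2*26612) = 26.88

26.88 m/s


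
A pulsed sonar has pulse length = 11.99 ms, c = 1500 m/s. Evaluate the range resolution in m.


dR = c*tau/2 = 1500 * 11.99e-3 / 2 = 8.9925

8.9925 m


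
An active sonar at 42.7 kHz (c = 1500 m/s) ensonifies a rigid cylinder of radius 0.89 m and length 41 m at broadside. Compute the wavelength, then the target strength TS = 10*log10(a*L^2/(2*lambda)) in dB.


Step 1: lambda = c/f = 1500/42700 = 0.03513 m
Step 2: TS = 10*log10(a*L^2/(2*lambda)) = 10*log10(0.89*41^2/(2*0.03513)) = 43.28

43.28 dB


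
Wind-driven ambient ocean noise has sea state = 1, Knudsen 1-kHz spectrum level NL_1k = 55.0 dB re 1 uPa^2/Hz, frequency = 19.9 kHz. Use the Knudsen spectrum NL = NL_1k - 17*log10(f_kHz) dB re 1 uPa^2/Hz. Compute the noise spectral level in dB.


NL = NL_1k - 17*log10(f_kHz) = 55.0 - 17*log10(19.9) = 55.0 - (22.08) = 32.92

32.92 dB


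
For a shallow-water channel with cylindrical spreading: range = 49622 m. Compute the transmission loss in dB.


TL = 10*log10(49622) = 46.96

46.96 dB


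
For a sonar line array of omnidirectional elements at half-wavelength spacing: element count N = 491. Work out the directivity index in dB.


DI = 10*log10(491) = 26.91

26.91 dB


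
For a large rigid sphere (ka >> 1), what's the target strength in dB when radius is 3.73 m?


TS = 10*log10(3.73^2 / 4) = 10*log10(3.478225) = 5.41

5.41 dB


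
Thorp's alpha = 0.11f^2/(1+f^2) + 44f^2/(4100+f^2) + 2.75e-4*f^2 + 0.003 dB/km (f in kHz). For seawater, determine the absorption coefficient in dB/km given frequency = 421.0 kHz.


f^2 = 177241.0
alpha = 0.11*177241.0/(1+177241.0) + 44*177241.0/(4100+177241.0) + 2.75e-4*177241.0 + 0.003 = 91.859

91.859 dB/km


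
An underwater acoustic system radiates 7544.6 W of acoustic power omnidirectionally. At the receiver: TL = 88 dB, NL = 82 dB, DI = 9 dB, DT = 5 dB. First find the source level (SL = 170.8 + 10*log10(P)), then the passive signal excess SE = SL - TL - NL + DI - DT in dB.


Step 1: SL = 170.8 + 10*log10(7544.6) = 209.58 dB
Step 2: SE = SL - TL - NL + DI - DT = 209.58 - 88 - 82 + 9 - 5 = 43.58

43.58 dB


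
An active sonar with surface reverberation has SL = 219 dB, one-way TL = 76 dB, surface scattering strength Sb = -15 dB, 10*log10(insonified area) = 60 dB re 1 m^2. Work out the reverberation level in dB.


RL = SL - 2*TL + Sb + 10*log10(A) = 219 - 2*76 + (-15) + 60 = 112

112 dB


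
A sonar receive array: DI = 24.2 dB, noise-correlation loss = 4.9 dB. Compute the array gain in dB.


AG = DI - L_corr = 24.2 - 4.9 = 19.3

19.3 dB


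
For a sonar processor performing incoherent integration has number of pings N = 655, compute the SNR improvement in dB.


14.08 dB


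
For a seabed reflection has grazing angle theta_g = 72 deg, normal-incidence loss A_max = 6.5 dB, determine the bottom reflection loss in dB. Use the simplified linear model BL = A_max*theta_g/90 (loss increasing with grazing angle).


5.2 dB


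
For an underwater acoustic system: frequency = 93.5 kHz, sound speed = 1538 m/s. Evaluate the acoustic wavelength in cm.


lambda = c/f = 1538 / 93500 = 0.0164 m = 1.64 cm

1.64 cm


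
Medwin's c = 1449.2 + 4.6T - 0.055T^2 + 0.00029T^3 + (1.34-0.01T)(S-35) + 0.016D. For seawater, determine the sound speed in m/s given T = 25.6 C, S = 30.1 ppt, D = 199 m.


1533.65 m/s


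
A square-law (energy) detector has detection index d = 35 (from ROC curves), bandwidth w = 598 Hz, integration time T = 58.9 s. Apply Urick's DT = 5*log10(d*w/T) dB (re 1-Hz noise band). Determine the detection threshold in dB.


12.75 dB


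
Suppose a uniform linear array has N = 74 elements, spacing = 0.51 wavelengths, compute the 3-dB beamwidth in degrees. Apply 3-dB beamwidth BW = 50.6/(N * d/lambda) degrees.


BW = 50.6 / (74 * 0.51) = 50.6 / 37.74 = 1.34

1.34 deg


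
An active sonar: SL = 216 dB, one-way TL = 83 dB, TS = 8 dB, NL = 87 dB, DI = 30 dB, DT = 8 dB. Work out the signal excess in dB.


-7 dB


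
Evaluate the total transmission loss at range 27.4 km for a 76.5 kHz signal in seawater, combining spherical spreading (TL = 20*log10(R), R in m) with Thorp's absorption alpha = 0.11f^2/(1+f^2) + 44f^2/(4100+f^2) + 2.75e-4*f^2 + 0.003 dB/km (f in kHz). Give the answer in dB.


844.88 dB


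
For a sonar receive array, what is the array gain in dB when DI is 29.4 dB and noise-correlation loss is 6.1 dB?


AG = DI - L_corr = 29.4 - 6.1 = 23.3

23.3 dB


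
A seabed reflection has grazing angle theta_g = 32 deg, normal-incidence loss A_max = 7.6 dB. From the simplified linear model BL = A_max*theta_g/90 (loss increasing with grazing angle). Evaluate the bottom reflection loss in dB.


2.7 dB


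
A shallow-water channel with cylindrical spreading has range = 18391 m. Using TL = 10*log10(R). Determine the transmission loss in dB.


TL = 10*log10(18391) = 42.65

42.65 dB


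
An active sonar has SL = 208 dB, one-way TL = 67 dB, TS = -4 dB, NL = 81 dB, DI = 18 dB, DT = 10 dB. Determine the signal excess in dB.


SE = SL - 2*TL + TS - NL + DI - DT = 208 - 2*67 + (-4) - 81 + 18 - 10 = -3

-3 dB


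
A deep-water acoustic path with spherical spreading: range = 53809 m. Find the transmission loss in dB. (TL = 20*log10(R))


TL = 20*log10(53809) = 94.62

94.62 dB


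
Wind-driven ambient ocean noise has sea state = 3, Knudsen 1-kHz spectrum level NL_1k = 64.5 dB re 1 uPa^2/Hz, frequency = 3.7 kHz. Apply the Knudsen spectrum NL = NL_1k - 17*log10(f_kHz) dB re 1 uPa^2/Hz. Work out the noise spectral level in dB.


NL = NL_1k - 17*log10(f_kHz) = 64.5 - 17*log10(3.7) = 64.5 - (9.66) = 54.84

54.84 dB


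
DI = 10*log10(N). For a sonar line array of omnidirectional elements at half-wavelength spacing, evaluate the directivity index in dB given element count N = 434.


DI = 10*log10(434) = 26.37

26.37 dB


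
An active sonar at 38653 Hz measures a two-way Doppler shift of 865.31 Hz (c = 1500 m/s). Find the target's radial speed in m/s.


From fd = 2*f*v/c, v = c*fd/(2*f) = 1500 * 865.31 / (2*38653) = 16.79

16.79 m/s


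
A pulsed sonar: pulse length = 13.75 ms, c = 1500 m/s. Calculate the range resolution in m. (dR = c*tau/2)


dR = c*tau/2 = 1500 * 13.75e-3 / 2 = 10.3125

10.3125 m


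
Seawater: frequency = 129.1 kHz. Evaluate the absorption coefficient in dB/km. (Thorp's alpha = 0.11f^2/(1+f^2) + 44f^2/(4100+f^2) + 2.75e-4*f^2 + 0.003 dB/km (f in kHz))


f^2 = 16666.81
alpha = 0.11*16666.81/(1+16666.81) + 44*16666.81/(4100+16666.81) + 2.75e-4*16666.81 + 0.003 = 40.009

40.009 dB/km


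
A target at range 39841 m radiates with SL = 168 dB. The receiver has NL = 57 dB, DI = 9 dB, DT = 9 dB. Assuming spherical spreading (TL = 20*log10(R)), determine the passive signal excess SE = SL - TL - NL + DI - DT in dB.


Step 1: TL = 20*log10(39841) = 92.01 dB
Step 2: SE = 168 - 92.01 - 57 + 9 - 9 = 18.99

18.99 dB


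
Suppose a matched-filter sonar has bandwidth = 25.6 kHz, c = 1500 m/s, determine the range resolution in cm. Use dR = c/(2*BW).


dR = c/(2*BW) = 1500 / (2 * 25.6e3) = 0.0293 m = 2.93 cm

2.93 cm


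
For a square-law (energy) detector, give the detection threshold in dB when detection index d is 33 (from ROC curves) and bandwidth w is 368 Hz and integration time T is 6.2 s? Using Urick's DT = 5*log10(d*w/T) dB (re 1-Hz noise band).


DT = 5*log10(d*w/T) = 5*log10(33 * 368 / 6.2) = 5*log10(1958.71) = 16.46

16.46 dB


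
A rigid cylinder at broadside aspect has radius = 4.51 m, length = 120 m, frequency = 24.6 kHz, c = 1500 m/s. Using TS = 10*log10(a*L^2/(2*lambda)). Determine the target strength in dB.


57.26 dB


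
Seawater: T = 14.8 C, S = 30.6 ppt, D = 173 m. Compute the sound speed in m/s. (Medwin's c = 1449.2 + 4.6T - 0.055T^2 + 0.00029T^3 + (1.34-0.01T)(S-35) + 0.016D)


1503.7 m/s


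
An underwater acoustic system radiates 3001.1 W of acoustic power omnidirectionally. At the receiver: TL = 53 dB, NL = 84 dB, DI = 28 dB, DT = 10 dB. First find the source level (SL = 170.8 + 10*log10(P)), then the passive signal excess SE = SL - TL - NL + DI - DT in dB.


Step 1: SL = 170.8 + 10*log10(3001.1) = 205.57 dB
Step 2: SE = SL - TL - NL + DI - DT = 205.57 - 53 - 84 + 28 - 10 = 86.57

86.57 dB


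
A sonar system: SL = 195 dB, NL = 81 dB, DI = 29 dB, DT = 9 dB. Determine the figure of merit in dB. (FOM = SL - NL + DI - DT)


134 dB


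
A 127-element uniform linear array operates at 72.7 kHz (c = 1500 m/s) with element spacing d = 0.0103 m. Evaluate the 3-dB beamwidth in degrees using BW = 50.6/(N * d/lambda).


Step 1: lambda = 1500/72700 = 0.02063 m
Step 2: d/lambda = 0.0103/0.02063 = 0.4993
Step 3: BW = 50.6/(N * d/lambda) = 50.6/(127 * 0.4993) = 0.8

0.8 deg


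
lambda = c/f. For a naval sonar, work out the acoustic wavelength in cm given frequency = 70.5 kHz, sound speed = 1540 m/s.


2.18 cm


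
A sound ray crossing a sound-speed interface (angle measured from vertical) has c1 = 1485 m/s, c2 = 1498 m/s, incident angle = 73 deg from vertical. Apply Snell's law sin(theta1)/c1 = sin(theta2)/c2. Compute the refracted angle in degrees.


sin(theta2) = (c2/c1)*sin(theta1) = (1498/1485)*sin(73 deg) = 0.96468
theta2 = arcsin(0.96468) = 74.73

74.73 deg


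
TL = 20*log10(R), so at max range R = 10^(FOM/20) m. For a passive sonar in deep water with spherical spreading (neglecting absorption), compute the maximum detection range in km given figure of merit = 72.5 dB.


At max range FOM = TL, so 20*log10(R) = 72.5
R = 10^(72.5/20) = 4216.97 m = 4.22 km

4.22 km


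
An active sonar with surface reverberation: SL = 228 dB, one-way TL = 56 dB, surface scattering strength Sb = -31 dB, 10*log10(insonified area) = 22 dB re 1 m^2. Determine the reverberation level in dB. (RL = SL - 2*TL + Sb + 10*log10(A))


RL = SL - 2*TL + Sb + 10*log10(A) = 228 - 2*56 + (-31) + 22 = 107

107 dB


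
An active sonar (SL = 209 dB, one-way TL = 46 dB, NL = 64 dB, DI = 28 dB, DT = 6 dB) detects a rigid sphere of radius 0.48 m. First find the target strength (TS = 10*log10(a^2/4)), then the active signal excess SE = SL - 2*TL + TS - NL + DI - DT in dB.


Step 1: TS = 10*log10(0.48^2/4) = -12.4 dB
Step 2: SE = SL - 2*TL + TS - NL + DI - DT = 209 - 2*46 + (-12.4) - 64 + 28 - 6 = 62.6

62.6 dB


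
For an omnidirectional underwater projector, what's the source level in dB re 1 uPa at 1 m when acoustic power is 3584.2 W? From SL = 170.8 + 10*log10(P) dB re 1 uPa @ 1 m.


SL = 170.8 + 10*log10(3584.2) = 170.8 + 35.54 = 206.34

206.34 dB


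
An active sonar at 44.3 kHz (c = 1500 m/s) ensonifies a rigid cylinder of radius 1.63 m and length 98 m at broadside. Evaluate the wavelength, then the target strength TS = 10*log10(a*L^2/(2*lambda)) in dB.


Step 1: lambda = c/f = 1500/44300 = 0.03386 m
Step 2: TS = 10*log10(a*L^2/(2*lambda)) = 10*log10(1.63*98^2/(2*0.03386)) = 53.64

53.64 dB


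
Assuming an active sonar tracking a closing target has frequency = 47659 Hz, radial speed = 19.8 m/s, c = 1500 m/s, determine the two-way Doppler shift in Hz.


1258.2 Hz


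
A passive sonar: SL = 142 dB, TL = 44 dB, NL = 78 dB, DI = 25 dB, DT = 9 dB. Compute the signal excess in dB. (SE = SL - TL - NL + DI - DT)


SE = SL - TL - NL + DI - DT = 142 - 44 - 78 + 25 - 9 = 36

36 dB


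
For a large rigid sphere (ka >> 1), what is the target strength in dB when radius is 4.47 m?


6.99 dB


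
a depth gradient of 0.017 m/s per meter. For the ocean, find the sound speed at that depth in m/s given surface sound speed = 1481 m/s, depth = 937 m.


c = 1481 + 0.017 * 937 = 1496.929

1496.929 m/s


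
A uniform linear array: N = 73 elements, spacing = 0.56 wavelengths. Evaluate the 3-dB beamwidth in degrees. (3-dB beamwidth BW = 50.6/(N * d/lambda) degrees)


1.24 deg


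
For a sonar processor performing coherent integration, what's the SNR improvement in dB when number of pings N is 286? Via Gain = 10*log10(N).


Gain = 10*log10(286) = 24.56

24.56 dB


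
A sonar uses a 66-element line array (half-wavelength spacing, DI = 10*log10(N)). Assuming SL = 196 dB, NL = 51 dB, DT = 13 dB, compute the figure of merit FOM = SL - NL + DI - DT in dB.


150.2 dB


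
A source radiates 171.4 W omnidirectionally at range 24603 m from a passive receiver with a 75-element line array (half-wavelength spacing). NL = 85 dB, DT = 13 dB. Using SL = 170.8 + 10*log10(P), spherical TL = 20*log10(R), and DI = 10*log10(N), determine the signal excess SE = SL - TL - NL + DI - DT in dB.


26.07 dB


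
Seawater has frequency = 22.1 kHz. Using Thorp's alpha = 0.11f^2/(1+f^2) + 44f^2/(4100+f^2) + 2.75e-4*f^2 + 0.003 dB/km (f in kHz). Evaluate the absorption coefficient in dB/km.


4.931 dB/km


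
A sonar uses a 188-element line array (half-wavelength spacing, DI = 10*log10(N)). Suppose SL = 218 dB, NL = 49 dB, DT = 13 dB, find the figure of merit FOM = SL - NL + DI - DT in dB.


Step 1: DI = 10*log10(188) = 22.74 dB
Step 2: FOM = SL - NL + DI - DT = 218 - 49 + 22.74 - 13 = 178.74

178.74 dB


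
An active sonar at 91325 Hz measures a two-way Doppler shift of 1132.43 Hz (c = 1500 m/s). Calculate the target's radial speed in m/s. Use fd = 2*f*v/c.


9.3 m/s


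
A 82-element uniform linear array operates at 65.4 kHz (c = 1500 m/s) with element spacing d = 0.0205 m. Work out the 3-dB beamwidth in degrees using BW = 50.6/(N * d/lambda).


Step 1: lambda = 1500/65400 = 0.02294 m
Step 2: d/lambda = 0.0205/0.02294 = 0.8936
Step 3: BW = 50.6/(N * d/lambda) = 50.6/(82 * 0.8936) = 0.69

0.69 deg


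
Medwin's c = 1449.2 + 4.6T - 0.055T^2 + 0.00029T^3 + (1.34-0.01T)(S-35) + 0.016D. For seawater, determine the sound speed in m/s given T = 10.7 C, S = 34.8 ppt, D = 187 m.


1495.22 m/s


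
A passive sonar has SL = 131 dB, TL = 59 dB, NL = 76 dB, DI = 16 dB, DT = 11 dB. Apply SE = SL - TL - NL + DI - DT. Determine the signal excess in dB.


SE = SL - TL - NL + DI - DT = 131 - 59 - 76 + 16 - 11 = 1

1 dB


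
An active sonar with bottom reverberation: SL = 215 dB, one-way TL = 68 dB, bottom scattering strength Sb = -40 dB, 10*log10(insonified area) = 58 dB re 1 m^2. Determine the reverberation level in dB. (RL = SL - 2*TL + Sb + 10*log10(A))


RL = SL - 2*TL + Sb + 10*log10(A) = 215 - 2*68 + (-40) + 58 = 97

97 dB


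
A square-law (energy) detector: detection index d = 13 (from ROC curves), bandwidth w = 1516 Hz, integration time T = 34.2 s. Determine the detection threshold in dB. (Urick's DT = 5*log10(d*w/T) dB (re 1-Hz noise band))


13.8 dB


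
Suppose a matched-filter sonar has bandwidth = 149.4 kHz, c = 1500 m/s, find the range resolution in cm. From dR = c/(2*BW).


dR = c/(2*BW) = 1500 / (2 * 149.4e3) = 0.005 m = 0.5 cm

0.5 cm


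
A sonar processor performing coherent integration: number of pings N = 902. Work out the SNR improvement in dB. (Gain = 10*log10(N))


Gain = 10*log10(902) = 29.55

29.55 dB


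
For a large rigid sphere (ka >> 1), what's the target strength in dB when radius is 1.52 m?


TS = 10*log10(1.52^2 / 4) = 10*log10(0.5776) = -2.38

-2.38 dB


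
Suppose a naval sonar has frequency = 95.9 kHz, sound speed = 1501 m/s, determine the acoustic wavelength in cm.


lambda = c/f = 1501 / 95900 = 0.0157 m = 1.57 cm

1.57 cm


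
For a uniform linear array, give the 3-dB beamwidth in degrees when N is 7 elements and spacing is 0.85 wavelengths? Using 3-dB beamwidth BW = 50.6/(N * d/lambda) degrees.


BW = 50.6 / (7 * 0.85) = 50.6 / 5.95 = 8.5

8.5 deg


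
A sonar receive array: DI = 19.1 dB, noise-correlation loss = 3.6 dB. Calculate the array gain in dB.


15.5 dB


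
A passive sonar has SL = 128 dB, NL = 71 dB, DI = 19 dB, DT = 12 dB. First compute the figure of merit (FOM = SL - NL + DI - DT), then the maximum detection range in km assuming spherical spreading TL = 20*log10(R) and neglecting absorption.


Step 1: FOM = SL - NL + DI - DT = 128 - 71 + 19 - 12 = 64 dB
Step 2: at max range FOM = TL = 20*log10(R), so R = 10^(64/20) = 1584.89 m = 1.58 km

1.58 km


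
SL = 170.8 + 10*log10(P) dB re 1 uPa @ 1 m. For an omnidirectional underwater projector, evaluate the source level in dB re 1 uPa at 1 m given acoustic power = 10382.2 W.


210.96 dB


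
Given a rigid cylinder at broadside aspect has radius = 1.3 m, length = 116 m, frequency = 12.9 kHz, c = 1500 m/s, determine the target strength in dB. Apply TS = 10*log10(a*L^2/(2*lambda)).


lambda = 1500/12900 = 0.11628 m
TS = 10*log10(1.3*116^2/(2*0.11628)) = 48.76

48.76 dB


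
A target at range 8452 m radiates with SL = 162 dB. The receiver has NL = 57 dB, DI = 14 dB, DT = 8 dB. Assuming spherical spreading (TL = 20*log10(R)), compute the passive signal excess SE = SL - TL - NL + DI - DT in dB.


Step 1: TL = 20*log10(8452) = 78.54 dB
Step 2: SE = 162 - 78.54 - 57 + 14 - 8 = 32.46

32.46 dB


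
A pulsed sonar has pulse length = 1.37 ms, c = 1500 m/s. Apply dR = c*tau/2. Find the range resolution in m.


dR = c*tau/2 = 1500 * 1.37e-3 / 2 = 1.0275

1.0275 m


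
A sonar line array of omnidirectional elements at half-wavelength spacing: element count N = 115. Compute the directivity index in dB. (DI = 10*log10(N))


DI = 10*log10(115) = 20.61

20.61 dB


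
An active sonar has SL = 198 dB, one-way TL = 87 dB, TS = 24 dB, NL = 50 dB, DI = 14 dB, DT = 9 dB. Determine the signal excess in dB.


SE = SL - 2*TL + TS - NL + DI - DT = 198 - 2*87 + (24) - 50 + 14 - 9 = 3

3 dB


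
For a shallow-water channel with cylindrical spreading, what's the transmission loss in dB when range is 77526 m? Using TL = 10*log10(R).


TL = 10*log10(77526) = 48.89

48.89 dB


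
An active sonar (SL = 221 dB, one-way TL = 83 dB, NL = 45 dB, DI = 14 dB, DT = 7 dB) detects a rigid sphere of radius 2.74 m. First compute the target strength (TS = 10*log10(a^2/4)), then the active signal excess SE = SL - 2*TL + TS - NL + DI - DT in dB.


Step 1: TS = 10*log10(2.74^2/4) = 2.73 dB
Step 2: SE = SL - 2*TL + TS - NL + DI - DT = 221 - 2*83 + (2.73) - 45 + 14 - 7 = 19.73

19.73 dB


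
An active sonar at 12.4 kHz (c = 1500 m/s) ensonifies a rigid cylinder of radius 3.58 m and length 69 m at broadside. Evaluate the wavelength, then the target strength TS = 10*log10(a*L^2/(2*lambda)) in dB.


Step 1: lambda = c/f = 1500/12400 = 0.12097 m
Step 2: TS = 10*log10(a*L^2/(2*lambda)) = 10*log10(3.58*69^2/(2*0.12097)) = 48.48

48.48 dB
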